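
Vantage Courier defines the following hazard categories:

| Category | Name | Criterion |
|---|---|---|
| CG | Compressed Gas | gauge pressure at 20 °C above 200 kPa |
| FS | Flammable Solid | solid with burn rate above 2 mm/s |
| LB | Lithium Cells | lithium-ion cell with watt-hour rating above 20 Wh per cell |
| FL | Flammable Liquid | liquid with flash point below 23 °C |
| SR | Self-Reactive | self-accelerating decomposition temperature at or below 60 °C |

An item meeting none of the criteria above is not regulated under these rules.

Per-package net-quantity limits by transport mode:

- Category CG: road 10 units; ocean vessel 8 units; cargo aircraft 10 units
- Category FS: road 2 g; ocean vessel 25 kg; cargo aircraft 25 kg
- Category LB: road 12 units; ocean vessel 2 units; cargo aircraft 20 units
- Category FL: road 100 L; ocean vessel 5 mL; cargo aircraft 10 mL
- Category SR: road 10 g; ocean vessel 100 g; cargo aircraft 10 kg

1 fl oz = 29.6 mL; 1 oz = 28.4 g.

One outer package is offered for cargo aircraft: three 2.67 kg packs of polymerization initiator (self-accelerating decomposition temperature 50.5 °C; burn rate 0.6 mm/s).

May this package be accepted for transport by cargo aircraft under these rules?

Self-accelerating decomposition temperature 50.5 °C meets the Category SR criterion (Self-Reactive), so the polymerization initiator is Category SR.
Category SR quantity: three 2.67 kg packs = 8.01 kg.
8.01 kg ≤ 10 kg (cargo aircraft limit, Category SR) — within limit.

Yes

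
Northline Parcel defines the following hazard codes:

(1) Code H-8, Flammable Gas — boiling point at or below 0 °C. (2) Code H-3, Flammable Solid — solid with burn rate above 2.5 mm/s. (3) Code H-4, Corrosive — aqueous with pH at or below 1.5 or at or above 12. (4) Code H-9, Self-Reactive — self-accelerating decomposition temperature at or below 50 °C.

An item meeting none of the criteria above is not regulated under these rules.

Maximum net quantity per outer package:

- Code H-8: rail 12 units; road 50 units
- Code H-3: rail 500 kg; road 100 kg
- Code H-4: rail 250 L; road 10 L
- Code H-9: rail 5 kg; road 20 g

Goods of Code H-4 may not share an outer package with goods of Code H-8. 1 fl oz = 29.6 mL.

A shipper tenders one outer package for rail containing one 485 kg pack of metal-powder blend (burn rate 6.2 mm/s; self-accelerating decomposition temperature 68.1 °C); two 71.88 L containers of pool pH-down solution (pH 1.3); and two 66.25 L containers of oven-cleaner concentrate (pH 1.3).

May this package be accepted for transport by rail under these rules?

Burn rate 6.2 mm/s meets the Code H-3 criterion (Flammable Solid), so the metal-powder blend is Code H-3.
The pool pH-down solution has pH 1.3, which is ≤ 1.5, so it is Code H-4 (Corrosive).
pH 1.3 meets the Code H-4 criterion (Corrosive), so the oven-cleaner concentrate is Code H-4.
Code H-4 net quantity: (two 71.88 L containers = 143.76 L) + (two 66.25 L containers = 132.5 L) = 276.26 L.
That exceeds the Code H-4 rail limit of 250 L.
Code H-3 quantity: 485 kg.
485 kg is within the rail limit of 500 kg for Code H-3.
The segregation rule (Code H-4 with Code H-8) does not apply to Code H-4 with Code H-3.

No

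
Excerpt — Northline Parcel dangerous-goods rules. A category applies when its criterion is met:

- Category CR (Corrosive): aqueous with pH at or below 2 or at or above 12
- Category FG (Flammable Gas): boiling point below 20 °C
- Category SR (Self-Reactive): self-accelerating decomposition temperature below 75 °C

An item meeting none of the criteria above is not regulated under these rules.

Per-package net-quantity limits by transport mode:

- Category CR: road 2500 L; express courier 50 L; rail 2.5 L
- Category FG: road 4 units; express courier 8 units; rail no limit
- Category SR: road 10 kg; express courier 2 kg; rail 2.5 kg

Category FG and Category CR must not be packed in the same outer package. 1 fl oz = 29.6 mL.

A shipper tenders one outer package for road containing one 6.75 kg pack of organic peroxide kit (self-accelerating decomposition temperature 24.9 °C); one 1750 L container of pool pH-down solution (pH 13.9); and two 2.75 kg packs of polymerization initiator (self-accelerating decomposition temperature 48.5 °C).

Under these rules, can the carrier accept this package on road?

No

Self-accelerating decomposition temperature 24.9 °C meets the Category SR criterion (Self-Reactive), so the organic peroxide kit is Category SR.
Pool pH-down solution: pH 13.9 ≥ 12 → Category CR (Corrosive).
Polymerization initiator: self-accelerating decomposition temperature 48.5 °C < 75 °C → Category SR (Self-Reactive).
Category SR net quantity: 6.75 kg + (two 2.75 kg packs = 5.5 kg) = 12.25 kg.
12.25 kg > 10 kg (road limit, Category SR) — over the limit.
Category CR quantity: 1750 L.
That is within the Category CR road limit of 2500 L.
The segregation rule (Category FG with Category CR) does not apply to Category SR with Category CR.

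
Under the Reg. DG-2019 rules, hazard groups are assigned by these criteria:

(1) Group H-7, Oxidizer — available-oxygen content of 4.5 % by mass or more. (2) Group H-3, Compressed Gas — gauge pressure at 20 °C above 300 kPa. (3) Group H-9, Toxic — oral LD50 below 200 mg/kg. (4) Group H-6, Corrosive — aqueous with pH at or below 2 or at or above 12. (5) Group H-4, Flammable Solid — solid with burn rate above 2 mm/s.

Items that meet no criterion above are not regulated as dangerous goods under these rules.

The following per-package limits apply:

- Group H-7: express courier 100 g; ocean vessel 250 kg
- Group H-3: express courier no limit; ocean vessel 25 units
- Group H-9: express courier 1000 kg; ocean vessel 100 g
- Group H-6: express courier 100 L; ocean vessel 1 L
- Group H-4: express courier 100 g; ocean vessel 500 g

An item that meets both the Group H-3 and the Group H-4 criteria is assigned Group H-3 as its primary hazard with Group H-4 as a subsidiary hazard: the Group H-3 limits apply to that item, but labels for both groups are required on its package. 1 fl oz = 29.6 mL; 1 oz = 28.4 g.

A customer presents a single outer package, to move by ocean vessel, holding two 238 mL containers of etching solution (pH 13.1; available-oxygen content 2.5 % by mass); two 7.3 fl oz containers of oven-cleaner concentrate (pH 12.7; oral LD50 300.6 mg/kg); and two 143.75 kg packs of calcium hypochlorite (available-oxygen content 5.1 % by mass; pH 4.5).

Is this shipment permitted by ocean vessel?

No

With pH 13.1 (≥ 12), the etching solution falls in Group H-6.
pH 12.7 meets the Group H-6 criterion (Corrosive), so the oven-cleaner concentrate is Group H-6.
Available-oxygen content 5.1 % by mass meets the Group H-7 criterion (Oxidizer), so the calcium hypochlorite is Group H-7.
Total Group H-6: (two 238 mL containers = 476 mL) + (two 7.3 fl oz containers = 432.16 mL) = 908.16 mL.
That is within the Group H-6 ocean vessel limit of 1 L.
Group H-7 quantity: two 143.75 kg packs = 287.5 kg.
287.5 kg > 250 kg (ocean vessel limit, Group H-7) — over the limit.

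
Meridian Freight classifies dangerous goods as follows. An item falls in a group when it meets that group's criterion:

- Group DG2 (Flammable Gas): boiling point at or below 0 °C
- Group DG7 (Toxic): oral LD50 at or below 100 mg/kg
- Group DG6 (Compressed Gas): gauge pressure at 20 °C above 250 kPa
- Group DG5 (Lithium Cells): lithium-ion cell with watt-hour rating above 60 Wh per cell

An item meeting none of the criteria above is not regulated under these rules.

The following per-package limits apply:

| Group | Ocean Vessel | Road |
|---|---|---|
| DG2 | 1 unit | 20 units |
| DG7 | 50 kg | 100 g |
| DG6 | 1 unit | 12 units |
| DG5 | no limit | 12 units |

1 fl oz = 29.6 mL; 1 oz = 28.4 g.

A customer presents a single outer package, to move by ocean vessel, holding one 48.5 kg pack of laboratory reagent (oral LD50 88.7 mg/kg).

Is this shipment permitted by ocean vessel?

Yes

With oral LD50 88.7 mg/kg (≤ 100 mg/kg), the laboratory reagent falls in Group DG7.
Group DG7 quantity: 48.5 kg.
48.5 kg ≤ 50 kg (ocean vessel limit, Group DG7) — within limit.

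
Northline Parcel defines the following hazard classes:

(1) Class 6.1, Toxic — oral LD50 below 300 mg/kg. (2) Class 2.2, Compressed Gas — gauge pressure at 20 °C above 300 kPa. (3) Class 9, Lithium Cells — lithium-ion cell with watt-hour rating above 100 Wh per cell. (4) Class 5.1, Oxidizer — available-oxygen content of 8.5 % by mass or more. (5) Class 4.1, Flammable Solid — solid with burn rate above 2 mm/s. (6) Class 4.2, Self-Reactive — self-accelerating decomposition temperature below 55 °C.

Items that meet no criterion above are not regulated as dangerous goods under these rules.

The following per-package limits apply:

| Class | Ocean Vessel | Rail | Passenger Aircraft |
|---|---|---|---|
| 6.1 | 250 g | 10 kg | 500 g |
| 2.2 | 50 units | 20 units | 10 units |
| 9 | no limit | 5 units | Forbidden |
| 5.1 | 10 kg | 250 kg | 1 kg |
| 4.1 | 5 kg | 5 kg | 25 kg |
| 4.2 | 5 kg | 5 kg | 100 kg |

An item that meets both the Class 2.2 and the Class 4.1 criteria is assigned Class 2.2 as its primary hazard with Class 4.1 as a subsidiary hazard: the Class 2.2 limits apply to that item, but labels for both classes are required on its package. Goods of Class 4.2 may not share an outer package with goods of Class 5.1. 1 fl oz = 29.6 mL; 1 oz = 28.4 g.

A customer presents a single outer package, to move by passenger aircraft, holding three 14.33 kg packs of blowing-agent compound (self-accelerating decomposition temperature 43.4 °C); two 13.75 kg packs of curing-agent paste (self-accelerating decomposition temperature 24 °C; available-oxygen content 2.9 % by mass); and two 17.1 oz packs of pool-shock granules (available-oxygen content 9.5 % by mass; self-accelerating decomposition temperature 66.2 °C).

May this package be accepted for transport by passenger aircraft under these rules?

No

The blowing-agent compound has self-accelerating decomposition temperature 43.4 °C, which is < 55 °C, so it is Class 4.2 (Self-Reactive).
Self-accelerating decomposition temperature 24 °C meets the Class 4.2 criterion (Self-Reactive), so the curing-agent paste is Class 4.2.
Pool-shock granules: available-oxygen content 9.5 % by mass ≥ 8.5 % by mass → Class 5.1 (Oxidizer).
Class 4.2 net quantity: (three 14.33 kg packs = 42.99 kg) + (two 13.75 kg packs = 27.5 kg) = 70.49 kg.
70.49 kg ≤ 100 kg (passenger aircraft limit, Class 4.2) — within limit.
Class 5.1 quantity: two 17.1 oz packs = 971.28 g.
That is within the Class 5.1 passenger aircraft limit of 1 kg.
Class 4.2 and Class 5.1 may not share an outer package.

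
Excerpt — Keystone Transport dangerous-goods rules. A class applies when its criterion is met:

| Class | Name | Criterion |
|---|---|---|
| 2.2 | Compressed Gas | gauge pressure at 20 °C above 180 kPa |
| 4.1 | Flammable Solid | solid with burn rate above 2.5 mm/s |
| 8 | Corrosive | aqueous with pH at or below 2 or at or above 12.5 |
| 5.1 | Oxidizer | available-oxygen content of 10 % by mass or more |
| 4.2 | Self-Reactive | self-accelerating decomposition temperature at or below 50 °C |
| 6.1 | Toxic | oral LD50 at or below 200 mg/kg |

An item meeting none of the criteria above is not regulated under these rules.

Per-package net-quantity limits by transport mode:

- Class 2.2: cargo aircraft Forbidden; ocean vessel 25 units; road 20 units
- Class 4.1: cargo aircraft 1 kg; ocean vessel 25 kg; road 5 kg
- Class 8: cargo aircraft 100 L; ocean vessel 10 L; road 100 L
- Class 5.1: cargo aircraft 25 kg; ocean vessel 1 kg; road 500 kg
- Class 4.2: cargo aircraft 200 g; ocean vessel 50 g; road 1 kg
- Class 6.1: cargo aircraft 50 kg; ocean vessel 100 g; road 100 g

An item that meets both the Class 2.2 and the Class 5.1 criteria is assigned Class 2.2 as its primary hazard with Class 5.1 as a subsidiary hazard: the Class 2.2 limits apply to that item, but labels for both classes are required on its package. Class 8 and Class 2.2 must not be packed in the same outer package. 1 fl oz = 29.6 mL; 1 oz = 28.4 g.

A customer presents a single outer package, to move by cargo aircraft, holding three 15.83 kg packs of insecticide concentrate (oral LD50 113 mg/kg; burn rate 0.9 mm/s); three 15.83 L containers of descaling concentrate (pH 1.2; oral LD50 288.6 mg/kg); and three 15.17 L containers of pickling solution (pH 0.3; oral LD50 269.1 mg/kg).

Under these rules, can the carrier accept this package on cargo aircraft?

The insecticide concentrate has oral LD50 113 mg/kg, which is ≤ 200 mg/kg, so it is Class 6.1 (Toxic).
pH 1.2 meets the Class 8 criterion (Corrosive), so the descaling concentrate is Class 8.
The pickling solution has pH 0.3, which is ≤ 2, so it is Class 8 (Corrosive).
Class 8 net quantity: (three 15.83 L containers = 47.49 L) + (three 15.17 L containers = 45.51 L) = 93 L.
That is within the Class 8 cargo aircraft limit of 100 L.
Class 6.1 quantity: three 15.83 kg packs = 47.49 kg.
47.49 kg ≤ 50 kg (cargo aircraft limit, Class 6.1) — within limit.
The segregation rule (Class 8 with Class 2.2) does not apply to Class 8 with Class 6.1.
Every hazard class is within its cargo aircraft limit and no segregation rule is violated.

Yes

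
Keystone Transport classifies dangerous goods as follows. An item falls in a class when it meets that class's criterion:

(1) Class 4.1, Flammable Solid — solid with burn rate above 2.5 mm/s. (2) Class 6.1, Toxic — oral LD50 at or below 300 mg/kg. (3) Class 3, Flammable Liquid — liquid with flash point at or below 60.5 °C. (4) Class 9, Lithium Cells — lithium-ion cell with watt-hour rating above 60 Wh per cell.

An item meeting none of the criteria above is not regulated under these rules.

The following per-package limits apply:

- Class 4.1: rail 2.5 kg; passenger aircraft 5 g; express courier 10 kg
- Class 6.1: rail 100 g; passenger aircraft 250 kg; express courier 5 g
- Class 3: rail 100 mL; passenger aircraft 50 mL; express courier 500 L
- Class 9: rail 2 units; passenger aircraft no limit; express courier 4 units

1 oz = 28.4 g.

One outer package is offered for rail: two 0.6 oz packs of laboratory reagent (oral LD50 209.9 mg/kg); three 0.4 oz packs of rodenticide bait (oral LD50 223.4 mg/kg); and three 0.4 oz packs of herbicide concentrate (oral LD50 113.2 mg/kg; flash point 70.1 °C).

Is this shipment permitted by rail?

No

With oral LD50 209.9 mg/kg (≤ 300 mg/kg), the laboratory reagent falls in Class 6.1.
Rodenticide bait: oral LD50 223.4 mg/kg ≤ 300 mg/kg → Class 6.1 (Toxic).
Oral LD50 113.2 mg/kg meets the Class 6.1 criterion (Toxic), so the herbicide concentrate is Class 6.1.
Class 6.1 net quantity: (two 0.6 oz packs = 34.08 g) + (three 0.4 oz packs = 34.08 g) + (three 0.4 oz packs = 34.08 g) = 102.24 g.
102.24 g > 100 g (rail limit, Class 6.1) — over the limit.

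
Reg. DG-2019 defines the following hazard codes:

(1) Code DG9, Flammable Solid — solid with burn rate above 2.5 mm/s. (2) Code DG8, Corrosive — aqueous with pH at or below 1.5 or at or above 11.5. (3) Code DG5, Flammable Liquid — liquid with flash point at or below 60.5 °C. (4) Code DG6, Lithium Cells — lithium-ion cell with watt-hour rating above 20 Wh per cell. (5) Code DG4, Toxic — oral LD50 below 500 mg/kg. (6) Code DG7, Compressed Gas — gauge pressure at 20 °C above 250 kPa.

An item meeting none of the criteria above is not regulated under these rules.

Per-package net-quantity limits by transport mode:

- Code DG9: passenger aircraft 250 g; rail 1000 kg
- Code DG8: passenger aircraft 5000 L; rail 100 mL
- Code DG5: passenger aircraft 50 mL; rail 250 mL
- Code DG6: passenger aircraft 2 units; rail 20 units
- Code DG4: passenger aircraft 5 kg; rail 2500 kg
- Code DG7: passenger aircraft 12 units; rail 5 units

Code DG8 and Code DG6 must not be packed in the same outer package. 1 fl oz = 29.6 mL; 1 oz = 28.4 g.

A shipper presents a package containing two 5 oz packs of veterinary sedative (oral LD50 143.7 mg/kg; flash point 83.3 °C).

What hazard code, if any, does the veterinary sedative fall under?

Code DG4

The veterinary sedative has oral LD50 143.7 mg/kg, which is < 500 mg/kg, so it is Code DG4 (Toxic).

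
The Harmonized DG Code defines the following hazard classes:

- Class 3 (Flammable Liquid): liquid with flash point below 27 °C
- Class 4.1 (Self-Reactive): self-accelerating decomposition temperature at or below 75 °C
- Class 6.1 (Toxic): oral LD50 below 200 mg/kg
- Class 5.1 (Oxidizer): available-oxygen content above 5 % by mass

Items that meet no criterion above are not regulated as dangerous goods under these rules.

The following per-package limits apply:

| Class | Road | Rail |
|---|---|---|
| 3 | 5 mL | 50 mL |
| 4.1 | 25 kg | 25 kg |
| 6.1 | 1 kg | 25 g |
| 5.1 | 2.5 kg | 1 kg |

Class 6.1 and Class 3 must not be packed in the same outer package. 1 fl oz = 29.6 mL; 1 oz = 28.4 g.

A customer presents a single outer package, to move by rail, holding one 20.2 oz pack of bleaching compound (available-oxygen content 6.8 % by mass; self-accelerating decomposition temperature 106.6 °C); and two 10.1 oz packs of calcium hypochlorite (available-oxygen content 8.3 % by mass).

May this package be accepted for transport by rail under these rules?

Available-oxygen content 6.8 % by mass meets the Class 5.1 criterion (Oxidizer), so the bleaching compound is Class 5.1.
The calcium hypochlorite has available-oxygen content 8.3 % by mass, which is > 5 % by mass, so it is Class 5.1 (Oxidizer).
Total Class 5.1: (one 20.2 oz pack = 573.68 g) + (two 10.1 oz packs = 573.68 g) = 1147.36 g.
1147.36 g > 1 kg (rail limit, Class 5.1) — over the limit.

No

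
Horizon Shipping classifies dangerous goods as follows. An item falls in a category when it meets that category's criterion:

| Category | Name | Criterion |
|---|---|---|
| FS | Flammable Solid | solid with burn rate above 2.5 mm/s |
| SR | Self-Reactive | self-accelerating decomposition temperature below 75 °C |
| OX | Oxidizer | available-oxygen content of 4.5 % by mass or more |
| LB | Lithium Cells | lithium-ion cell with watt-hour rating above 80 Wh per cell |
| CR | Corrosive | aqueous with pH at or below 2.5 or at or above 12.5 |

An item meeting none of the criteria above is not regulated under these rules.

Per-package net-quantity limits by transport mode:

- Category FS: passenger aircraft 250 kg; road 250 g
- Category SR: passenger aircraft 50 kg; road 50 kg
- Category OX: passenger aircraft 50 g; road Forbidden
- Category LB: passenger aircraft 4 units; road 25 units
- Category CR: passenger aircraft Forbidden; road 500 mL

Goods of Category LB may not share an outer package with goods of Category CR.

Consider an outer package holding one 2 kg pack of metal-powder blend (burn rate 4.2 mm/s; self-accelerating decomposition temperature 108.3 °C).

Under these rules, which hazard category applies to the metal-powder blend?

Category FS

With burn rate 4.2 mm/s (> 2.5 mm/s), the metal-powder blend falls in Category FS.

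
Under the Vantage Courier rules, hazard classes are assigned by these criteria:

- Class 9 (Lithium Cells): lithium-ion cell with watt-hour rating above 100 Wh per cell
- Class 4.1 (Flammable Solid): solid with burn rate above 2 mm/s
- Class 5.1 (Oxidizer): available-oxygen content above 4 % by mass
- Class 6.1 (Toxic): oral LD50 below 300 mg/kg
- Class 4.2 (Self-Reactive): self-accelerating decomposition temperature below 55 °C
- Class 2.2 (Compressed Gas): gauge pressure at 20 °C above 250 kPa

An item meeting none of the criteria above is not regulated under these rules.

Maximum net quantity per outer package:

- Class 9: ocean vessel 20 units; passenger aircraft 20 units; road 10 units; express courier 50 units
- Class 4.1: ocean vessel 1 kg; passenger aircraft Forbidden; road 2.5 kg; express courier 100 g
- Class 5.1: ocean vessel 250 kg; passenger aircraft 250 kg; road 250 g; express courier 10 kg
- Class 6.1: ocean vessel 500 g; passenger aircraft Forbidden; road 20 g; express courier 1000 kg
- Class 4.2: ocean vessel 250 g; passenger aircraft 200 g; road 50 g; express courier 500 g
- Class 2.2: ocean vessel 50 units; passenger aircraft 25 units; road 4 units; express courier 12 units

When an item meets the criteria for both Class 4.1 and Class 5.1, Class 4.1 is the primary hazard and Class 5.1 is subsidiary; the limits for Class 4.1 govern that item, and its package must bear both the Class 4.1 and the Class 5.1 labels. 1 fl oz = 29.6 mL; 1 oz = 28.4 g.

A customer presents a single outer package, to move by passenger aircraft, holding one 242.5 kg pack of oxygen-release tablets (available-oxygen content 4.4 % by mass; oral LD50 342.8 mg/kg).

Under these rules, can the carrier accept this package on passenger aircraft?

Yes

With available-oxygen content 4.4 % by mass (> 4 % by mass), the oxygen-release tablets fall in Class 5.1.
Class 5.1 quantity: 242.5 kg.
242.5 kg is within the passenger aircraft limit of 250 kg for Class 5.1.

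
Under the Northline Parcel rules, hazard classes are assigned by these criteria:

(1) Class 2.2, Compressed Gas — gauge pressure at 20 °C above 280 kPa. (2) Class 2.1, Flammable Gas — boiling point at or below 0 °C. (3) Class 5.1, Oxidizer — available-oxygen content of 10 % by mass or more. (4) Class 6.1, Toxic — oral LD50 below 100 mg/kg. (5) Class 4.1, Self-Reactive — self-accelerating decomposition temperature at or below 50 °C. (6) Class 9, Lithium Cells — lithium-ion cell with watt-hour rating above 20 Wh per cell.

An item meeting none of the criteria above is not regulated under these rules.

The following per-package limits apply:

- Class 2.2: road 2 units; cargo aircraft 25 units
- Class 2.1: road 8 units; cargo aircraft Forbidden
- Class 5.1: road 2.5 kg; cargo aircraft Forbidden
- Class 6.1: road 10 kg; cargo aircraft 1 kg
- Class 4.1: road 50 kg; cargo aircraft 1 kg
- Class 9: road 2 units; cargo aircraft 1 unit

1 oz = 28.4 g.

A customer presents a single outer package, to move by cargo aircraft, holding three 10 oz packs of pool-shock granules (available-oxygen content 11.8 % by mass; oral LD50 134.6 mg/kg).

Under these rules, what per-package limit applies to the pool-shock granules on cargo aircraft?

Forbidden

Pool-shock granules: available-oxygen content 11.8 % by mass ≥ 10 % by mass → Class 5.1 (Oxidizer).
The cargo aircraft limit for Class 5.1 is Forbidden.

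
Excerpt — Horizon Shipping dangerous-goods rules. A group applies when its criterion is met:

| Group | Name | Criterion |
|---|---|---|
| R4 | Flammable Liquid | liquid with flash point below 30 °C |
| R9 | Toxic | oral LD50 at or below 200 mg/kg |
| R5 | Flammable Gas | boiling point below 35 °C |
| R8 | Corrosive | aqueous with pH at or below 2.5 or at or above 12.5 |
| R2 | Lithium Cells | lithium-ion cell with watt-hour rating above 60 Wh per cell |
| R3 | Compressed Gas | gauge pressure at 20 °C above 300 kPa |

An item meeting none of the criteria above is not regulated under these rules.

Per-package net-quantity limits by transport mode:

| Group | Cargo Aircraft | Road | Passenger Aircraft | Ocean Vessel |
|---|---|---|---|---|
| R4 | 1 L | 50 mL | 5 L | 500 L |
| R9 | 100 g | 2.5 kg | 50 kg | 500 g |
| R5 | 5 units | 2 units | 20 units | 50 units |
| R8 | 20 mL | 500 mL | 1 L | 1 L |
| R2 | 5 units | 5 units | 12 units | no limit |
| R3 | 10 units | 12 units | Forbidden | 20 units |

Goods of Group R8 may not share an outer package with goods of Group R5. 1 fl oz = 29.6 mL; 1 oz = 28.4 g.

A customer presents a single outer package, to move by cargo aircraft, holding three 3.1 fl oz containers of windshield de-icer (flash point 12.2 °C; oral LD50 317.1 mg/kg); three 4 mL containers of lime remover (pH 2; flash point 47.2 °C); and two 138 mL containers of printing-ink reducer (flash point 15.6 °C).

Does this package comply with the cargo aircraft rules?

The windshield de-icer has flash point 12.2 °C, which is < 30 °C, so it is Group R4 (Flammable Liquid).
pH 2 meets the Group R8 criterion (Corrosive), so the lime remover is Group R8.
With flash point 15.6 °C (< 30 °C), the printing-ink reducer falls in Group R4.
Total Group R4: (three 3.1 fl oz containers = 275.28 mL) + (two 138 mL containers = 276 mL) = 551.28 mL.
551.28 mL is within the cargo aircraft limit of 1 L for Group R4.
Group R8 quantity: three 4 mL containers = 12 mL.
12 mL is within the cargo aircraft limit of 20 mL for Group R8.
The segregation rule (Group R8 with Group R5) does not apply to Group R4 with Group R8.
Every hazard group is within its cargo aircraft limit and no segregation rule is violated.

Yes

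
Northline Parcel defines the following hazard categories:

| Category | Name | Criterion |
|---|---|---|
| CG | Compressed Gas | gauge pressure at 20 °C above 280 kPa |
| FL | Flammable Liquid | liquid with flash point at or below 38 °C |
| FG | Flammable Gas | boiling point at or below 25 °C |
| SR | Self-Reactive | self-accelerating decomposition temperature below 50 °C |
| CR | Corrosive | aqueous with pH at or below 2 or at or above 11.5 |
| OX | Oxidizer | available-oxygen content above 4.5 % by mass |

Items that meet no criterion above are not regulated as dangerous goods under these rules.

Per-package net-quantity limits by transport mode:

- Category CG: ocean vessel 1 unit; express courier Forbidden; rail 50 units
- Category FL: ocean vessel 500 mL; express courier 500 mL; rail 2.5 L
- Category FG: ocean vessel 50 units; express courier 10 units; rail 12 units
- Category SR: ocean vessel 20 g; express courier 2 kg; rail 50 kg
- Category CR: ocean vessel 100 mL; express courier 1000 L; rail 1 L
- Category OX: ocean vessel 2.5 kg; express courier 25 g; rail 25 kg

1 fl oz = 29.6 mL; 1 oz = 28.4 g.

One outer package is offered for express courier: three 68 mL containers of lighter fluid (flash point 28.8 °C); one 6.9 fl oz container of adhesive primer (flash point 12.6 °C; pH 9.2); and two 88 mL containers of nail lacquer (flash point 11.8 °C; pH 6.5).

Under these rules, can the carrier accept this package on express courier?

No

The lighter fluid has flash point 28.8 °C, which is ≤ 38 °C, so it is Category FL (Flammable Liquid).
The adhesive primer has flash point 12.6 °C, which is ≤ 38 °C, so it is Category FL (Flammable Liquid).
Nail lacquer: flash point 11.8 °C ≤ 38 °C → Category FL (Flammable Liquid).
Category FL net quantity: (three 68 mL containers = 204 mL) + (one 6.9 fl oz container = 204.24 mL) + (two 88 mL containers = 176 mL) = 584.24 mL.
That exceeds the Category FL express courier limit of 500 mL.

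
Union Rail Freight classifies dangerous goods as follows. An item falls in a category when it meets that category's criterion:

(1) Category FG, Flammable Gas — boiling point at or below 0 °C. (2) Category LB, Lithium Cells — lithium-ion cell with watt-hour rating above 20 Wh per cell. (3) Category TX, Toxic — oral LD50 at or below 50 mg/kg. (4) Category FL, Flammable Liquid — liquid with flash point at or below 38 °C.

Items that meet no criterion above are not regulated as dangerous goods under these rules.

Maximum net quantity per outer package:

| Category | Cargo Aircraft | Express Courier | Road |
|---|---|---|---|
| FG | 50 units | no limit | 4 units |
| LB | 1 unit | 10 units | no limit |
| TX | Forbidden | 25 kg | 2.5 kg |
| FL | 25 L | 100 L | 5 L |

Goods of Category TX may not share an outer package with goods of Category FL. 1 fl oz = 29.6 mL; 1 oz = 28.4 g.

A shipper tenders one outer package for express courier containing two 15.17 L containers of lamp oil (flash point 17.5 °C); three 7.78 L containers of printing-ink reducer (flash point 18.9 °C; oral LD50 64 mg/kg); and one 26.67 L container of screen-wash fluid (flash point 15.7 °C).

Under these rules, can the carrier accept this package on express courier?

The lamp oil has flash point 17.5 °C, which is ≤ 38 °C, so it is Category FL (Flammable Liquid).
Flash point 18.9 °C meets the Category FL criterion (Flammable Liquid), so the printing-ink reducer is Category FL.
With flash point 15.7 °C (≤ 38 °C), the screen-wash fluid falls in Category FL.
Total Category FL: (two 15.17 L containers = 30.34 L) + (three 7.78 L containers = 23.34 L) + 26.67 L = 80.35 L.
That is within the Category FL express courier limit of 100 L.

Yes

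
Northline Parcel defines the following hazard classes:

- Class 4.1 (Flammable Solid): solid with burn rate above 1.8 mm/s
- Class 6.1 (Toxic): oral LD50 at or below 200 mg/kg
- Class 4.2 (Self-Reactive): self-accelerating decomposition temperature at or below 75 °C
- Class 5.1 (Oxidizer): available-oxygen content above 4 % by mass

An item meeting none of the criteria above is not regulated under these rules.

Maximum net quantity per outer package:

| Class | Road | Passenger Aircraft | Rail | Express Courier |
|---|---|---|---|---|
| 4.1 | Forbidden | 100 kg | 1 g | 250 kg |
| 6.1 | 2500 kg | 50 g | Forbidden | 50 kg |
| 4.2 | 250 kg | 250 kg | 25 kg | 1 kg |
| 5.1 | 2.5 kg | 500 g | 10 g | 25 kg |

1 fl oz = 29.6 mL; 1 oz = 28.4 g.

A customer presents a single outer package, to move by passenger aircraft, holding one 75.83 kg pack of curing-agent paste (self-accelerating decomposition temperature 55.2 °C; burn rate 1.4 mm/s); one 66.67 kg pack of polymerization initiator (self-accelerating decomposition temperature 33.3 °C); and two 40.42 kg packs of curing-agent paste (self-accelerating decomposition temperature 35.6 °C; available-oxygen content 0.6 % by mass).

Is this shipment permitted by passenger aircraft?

Yes

With self-accelerating decomposition temperature 55.2 °C (≤ 75 °C), the curing-agent paste falls in Class 4.2.
The polymerization initiator has self-accelerating decomposition temperature 33.3 °C, which is ≤ 75 °C, so it is Class 4.2 (Self-Reactive).
With self-accelerating decomposition temperature 35.6 °C (≤ 75 °C), the curing-agent paste falls in Class 4.2.
Total Class 4.2: 75.83 kg + 66.67 kg + (two 40.42 kg packs = 80.84 kg) = 223.34 kg.
That is within the Class 4.2 passenger aircraft limit of 250 kg.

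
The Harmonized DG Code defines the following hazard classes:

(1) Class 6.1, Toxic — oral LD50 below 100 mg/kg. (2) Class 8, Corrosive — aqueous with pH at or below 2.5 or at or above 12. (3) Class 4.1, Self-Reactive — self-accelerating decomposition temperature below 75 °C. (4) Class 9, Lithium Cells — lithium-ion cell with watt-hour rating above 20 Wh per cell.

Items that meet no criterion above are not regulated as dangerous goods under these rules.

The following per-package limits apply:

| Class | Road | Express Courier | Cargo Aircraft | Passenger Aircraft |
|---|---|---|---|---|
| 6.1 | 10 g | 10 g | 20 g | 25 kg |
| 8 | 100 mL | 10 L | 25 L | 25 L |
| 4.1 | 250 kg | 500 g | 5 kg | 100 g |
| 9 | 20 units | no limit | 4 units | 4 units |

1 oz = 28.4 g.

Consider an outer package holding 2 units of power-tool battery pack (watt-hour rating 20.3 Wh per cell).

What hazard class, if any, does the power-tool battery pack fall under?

Class 9

With watt-hour rating 20.3 Wh per cell (> 20 Wh per cell), the power-tool battery pack falls in Class 9.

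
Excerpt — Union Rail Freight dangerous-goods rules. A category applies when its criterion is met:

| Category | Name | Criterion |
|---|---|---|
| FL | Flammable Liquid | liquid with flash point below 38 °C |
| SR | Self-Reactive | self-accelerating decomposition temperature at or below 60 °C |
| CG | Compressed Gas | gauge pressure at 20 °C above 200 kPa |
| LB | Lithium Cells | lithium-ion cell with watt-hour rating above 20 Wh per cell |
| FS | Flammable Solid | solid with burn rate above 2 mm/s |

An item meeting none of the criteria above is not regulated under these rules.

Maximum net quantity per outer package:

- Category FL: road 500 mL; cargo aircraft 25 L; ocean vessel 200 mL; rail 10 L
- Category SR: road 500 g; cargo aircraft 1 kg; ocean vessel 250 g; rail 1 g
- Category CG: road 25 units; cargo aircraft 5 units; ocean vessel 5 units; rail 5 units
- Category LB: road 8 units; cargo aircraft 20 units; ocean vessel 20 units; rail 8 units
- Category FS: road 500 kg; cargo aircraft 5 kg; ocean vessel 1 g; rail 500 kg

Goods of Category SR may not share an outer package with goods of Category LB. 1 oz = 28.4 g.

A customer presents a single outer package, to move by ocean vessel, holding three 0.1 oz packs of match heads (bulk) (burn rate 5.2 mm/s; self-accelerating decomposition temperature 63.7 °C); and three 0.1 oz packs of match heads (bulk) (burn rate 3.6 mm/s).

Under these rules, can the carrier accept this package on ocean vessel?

Burn rate 5.2 mm/s meets the Category FS criterion (Flammable Solid), so the match heads (bulk) are Category FS.
Burn rate 3.6 mm/s meets the Category FS criterion (Flammable Solid), so the match heads (bulk) are Category FS.
Total Category FS: (three 0.1 oz packs = 8.52 g) + (three 0.1 oz packs = 8.52 g) = 17.04 g.
17.04 g > 1 g (ocean vessel limit, Category FS) — over the limit.

No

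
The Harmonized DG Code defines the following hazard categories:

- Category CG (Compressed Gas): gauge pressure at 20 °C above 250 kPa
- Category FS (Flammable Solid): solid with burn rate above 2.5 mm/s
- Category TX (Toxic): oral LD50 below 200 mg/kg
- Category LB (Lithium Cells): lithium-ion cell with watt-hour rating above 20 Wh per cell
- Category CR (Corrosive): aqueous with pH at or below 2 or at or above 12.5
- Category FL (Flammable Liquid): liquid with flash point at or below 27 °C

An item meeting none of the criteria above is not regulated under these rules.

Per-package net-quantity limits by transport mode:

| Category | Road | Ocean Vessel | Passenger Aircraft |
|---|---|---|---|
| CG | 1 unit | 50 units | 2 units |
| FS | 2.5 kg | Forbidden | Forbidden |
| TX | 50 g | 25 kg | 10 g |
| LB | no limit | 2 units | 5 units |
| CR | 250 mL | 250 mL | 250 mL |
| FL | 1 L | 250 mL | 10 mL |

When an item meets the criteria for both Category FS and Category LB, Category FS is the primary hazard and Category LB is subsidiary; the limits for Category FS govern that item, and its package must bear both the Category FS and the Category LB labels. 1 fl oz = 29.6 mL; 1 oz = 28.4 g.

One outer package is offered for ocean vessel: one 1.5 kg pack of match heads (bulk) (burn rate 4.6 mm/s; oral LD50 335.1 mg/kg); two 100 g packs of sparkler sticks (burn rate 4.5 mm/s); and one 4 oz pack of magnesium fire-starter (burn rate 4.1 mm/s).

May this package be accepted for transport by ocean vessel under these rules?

No

With burn rate 4.6 mm/s (> 2.5 mm/s), the match heads (bulk) fall in Category FS.
Burn rate 4.5 mm/s meets the Category FS criterion (Flammable Solid), so the sparkler sticks are Category FS.
Magnesium fire-starter: burn rate 4.1 mm/s > 2.5 mm/s → Category FS (Flammable Solid).
Category FS net quantity: 1.5 kg + (two 100 g packs = 200 g) + (one 4 oz pack = 113.6 g) = 1813.6 g.
By ocean vessel, Category FS is Forbidden regardless of quantity.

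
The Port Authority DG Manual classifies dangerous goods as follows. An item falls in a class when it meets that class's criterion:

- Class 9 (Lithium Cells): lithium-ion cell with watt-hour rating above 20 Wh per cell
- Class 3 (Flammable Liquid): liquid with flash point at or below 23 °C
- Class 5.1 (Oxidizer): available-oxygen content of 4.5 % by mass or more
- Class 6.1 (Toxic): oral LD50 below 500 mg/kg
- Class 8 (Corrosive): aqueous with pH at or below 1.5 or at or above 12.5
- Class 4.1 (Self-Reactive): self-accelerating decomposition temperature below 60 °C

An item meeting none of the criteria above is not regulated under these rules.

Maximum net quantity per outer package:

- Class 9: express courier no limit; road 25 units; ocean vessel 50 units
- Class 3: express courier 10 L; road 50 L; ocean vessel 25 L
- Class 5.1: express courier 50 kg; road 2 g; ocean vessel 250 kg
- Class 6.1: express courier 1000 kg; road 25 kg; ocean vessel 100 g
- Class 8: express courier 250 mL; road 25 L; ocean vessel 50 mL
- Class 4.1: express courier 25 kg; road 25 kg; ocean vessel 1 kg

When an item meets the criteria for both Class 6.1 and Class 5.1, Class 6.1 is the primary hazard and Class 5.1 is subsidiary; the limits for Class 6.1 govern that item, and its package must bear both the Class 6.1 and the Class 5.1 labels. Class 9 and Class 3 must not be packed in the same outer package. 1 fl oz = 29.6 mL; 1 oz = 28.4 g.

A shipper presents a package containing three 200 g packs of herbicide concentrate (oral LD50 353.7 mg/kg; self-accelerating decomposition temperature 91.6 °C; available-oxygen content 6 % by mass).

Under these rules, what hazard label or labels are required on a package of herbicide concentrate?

Class 5.1 and 6.1

With oral LD50 353.7 mg/kg (< 500 mg/kg), the herbicide concentrate falls in Class 6.1.
Herbicide concentrate: available-oxygen content 6 % by mass ≥ 4.5 % by mass → Class 5.1 (Oxidizer).
By the precedence rule Class 6.1 is primary and Class 5.1 is subsidiary, and that rule requires both labels on the package.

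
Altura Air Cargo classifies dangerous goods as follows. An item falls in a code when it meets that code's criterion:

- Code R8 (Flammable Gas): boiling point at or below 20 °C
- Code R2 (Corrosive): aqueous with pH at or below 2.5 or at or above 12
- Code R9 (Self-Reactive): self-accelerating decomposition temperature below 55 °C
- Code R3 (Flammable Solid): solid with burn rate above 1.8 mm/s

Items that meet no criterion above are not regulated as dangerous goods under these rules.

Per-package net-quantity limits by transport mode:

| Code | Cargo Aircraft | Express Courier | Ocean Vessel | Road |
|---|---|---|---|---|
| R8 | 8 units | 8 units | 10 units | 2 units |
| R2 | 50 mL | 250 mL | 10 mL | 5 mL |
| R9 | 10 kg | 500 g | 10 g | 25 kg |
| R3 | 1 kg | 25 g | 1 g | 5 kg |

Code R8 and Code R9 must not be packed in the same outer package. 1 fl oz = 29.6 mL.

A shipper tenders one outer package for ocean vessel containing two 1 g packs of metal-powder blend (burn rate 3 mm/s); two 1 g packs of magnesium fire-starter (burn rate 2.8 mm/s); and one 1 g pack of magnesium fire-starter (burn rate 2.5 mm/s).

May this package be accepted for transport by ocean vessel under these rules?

With burn rate 3 mm/s (> 1.8 mm/s), the metal-powder blend falls in Code R3.
With burn rate 2.8 mm/s (> 1.8 mm/s), the magnesium fire-starter falls in Code R3.
Burn rate 2.5 mm/s meets the Code R3 criterion (Flammable Solid), so the magnesium fire-starter is Code R3.
Code R3 net quantity: (two 1 g packs = 2 g) + (two 1 g packs = 2 g) + 1 g = 5 g.
5 g > 1 g (ocean vessel limit, Code R3) — over the limit.

No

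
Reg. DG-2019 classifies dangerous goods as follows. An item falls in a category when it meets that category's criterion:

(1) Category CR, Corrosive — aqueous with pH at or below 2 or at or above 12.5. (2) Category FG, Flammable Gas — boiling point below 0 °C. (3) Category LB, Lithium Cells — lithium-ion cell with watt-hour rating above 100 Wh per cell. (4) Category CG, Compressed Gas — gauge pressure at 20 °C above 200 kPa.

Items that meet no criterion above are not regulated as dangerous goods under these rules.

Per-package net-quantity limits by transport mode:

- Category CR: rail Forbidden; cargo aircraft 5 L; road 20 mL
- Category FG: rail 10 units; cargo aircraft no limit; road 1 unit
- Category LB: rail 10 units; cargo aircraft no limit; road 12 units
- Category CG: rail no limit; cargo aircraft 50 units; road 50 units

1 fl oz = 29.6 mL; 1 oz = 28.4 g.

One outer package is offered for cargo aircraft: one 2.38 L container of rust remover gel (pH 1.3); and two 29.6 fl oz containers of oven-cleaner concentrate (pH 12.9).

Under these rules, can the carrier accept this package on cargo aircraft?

Rust remover gel: pH 1.3 ≤ 2 → Category CR (Corrosive).
The oven-cleaner concentrate has pH 12.9, which is ≥ 12.5, so it is Category CR (Corrosive).
Total Category CR: 2.38 L + (two 29.6 fl oz containers = 1752.32 mL) = 4132.32 mL.
4132.32 mL is within the cargo aircraft limit of 5 L for Category CR.

Yes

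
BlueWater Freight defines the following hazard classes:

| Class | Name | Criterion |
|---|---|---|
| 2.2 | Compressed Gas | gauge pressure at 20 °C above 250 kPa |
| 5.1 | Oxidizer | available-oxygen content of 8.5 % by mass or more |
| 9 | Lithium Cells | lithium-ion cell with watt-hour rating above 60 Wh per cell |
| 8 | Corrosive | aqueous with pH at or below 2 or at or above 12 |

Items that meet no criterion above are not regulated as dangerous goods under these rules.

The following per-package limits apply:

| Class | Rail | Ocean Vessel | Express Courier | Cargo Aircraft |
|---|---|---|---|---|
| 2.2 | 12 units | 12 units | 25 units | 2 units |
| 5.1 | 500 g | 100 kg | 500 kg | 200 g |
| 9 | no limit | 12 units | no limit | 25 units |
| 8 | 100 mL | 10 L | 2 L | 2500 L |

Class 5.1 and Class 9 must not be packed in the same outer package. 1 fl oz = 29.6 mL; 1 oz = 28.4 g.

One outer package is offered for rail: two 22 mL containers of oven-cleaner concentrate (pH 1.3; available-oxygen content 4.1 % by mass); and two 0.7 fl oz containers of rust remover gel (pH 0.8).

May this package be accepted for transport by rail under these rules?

Yes

pH 1.3 meets the Class 8 criterion (Corrosive), so the oven-cleaner concentrate is Class 8.
pH 0.8 meets the Class 8 criterion (Corrosive), so the rust remover gel is Class 8.
Total Class 8: (two 22 mL containers = 44 mL) + (two 0.7 fl oz containers = 41.44 mL) = 85.44 mL.
85.44 mL ≤ 100 mL (rail limit, Class 8) — within limit.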